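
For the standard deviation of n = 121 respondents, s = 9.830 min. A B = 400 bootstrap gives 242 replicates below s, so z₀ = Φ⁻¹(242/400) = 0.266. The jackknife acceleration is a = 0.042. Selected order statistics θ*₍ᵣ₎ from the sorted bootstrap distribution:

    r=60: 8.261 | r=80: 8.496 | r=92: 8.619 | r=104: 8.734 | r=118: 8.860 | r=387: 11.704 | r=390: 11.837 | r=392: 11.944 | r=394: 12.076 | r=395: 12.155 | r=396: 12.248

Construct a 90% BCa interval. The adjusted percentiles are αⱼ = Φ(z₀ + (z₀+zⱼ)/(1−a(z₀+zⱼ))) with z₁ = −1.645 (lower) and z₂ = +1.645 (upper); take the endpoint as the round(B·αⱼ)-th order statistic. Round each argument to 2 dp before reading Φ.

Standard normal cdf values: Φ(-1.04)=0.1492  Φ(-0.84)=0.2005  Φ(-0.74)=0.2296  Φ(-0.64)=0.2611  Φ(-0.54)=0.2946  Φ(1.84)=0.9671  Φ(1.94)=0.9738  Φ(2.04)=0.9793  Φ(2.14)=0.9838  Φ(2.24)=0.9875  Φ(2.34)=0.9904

Lower: z₀ + z₁ = 0.266 + (-1.645) = -1.379; 1 − a(z₀+z₁) = 1 − (0.042)(-1.379) = 1.0579; argument = 0.266 + (-1.379)/1.0579 = -1.0375 → -1.04.
α₁ = Φ(-1.04) = 0.1492; rank = round(400 × 0.1492) = 60; θ*₍60₎ = 8.261.
Upper: z₀ + z₂ = 1.911; 1 − a(z₀+z₂) = 0.9197; argument = 2.3438 → 2.34; α₂ = 0.9904; rank = 396; θ*₍396₎ = 12.248.

(8.261, 12.248)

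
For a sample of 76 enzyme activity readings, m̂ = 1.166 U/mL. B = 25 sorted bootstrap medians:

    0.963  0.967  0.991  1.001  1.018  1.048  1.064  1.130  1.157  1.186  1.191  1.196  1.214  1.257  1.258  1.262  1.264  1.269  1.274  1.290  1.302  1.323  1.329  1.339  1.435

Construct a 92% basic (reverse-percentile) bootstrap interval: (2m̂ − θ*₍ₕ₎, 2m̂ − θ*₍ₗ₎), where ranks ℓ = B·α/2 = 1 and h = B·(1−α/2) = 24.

(0.993, 1.369)

Percentile endpoints at ranks 1 and 24: θ*₍1₎ = 0.963, θ*₍24₎ = 1.339.
Basic interval reflects these around m̂:
  lower = 2 × 1.166 − 1.339 = 0.993
  upper = 2 × 1.166 − 0.963 = 1.369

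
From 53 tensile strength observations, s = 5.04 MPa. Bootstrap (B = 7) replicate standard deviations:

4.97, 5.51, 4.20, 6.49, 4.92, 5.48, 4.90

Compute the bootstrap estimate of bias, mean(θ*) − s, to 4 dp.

mean(θ*) = (4.97 + 5.51 + 4.20 + 6.49 + 4.92 + 5.48 + 4.90) / 7 = 5.21000
bias = 5.21000 − 5.04

bias = +0.1700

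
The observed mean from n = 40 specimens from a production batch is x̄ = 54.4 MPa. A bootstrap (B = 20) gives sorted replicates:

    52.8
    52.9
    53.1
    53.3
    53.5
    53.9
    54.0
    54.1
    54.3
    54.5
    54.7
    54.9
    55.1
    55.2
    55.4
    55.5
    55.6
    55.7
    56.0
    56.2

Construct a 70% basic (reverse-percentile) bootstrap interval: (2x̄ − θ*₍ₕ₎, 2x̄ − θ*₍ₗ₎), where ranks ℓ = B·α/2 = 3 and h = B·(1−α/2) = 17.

Percentile endpoints at ranks 3 and 17: θ*₍3₎ = 53.1, θ*₍17₎ = 55.6.
Basic interval reflects these around x̄:
  lower = 2 × 54.4 − 55.6 = 53.2
  upper = 2 × 54.4 − 53.1 = 55.7

(53.2, 55.7)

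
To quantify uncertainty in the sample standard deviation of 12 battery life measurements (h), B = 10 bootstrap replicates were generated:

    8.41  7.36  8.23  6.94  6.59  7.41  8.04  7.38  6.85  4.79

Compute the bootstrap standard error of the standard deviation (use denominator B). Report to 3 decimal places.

Bootstrap SE is the standard deviation of the 10 replicate standard deviations.
Mean of replicates: (8.41 + 7.36 + 8.23 + 6.94 + 6.59 + 7.41 + 8.04 + 7.38 + 6.85 + 4.79) / 10 = 72.0000 / 10 = 7.2000
Sum of squared deviations: (+1.2100)² + (+0.1600)² + (+1.0300)² + (−0.2600)² + (−0.6100)² + (+0.2100)² + (+0.8400)² + (+0.1800)² + (−0.3500)² + (−2.4100)² = 9.7030
Variance = 9.7030 / 10 = 0.9703
SE* = √0.9703

SE* = 0.985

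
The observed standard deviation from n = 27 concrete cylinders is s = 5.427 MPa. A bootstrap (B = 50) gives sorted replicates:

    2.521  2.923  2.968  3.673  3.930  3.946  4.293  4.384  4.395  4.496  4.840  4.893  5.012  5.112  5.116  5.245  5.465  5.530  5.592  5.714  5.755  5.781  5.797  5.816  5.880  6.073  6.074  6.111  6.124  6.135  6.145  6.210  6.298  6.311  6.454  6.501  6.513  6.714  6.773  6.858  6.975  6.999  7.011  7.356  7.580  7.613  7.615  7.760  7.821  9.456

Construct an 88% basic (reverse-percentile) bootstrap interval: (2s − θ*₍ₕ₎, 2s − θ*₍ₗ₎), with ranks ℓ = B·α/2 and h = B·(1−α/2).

(3.239, 7.886)

Percentile endpoints at ranks 3 and 47: θ*₍3₎ = 2.968, θ*₍47₎ = 7.615.
Basic interval reflects these around s:
  lower = 2 × 5.427 − 7.615 = 3.239
  upper = 2 × 5.427 − 2.968 = 7.886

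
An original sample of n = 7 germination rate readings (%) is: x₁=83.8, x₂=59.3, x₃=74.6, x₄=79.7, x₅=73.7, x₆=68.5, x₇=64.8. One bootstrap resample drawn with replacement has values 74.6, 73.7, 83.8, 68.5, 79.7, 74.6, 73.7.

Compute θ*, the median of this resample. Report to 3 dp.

Sorted: 68.5, 73.7, 73.7, 74.6, 74.6, 79.7, 83.8
Median = middle value = 74.600

θ* = 74.600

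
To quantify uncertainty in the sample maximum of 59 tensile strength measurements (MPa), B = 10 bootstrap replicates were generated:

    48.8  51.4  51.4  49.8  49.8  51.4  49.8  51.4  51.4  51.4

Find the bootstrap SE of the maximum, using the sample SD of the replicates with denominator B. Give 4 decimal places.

SE* = 0.9468

Bootstrap SE is the standard deviation of the 10 replicate maximums.
Mean of replicates: (48.8 + 51.4 + 51.4 + 49.8 + 49.8 + 51.4 + 49.8 + 51.4 + 51.4 + 51.4) / 10 = 506.60000 / 10 = 50.66000
Sum of squared deviations: (−1.86000)² + (+0.74000)² + (+0.74000)² + (−0.86000)² + (−0.86000)² + (+0.74000)² + (−0.86000)² + (+0.74000)² + (+0.74000)² + (+0.74000)² = 8.96400
Variance = 8.96400 / 10 = 0.89640
SE* = √0.89640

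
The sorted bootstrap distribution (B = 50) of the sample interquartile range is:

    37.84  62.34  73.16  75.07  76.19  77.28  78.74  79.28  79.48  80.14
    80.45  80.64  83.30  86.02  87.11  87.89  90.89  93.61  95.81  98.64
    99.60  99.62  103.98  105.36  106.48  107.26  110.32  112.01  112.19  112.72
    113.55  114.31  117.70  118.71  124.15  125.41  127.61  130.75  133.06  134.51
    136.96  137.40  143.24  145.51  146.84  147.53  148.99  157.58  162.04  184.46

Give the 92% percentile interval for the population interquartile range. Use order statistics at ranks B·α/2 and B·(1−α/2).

(62.34, 157.58)

α = 0.08; lower rank = 50 × 0.040 = 2; upper rank = 50 × 0.960 = 48.
The 2nd smallest replicate is 62.34; the 48th is 157.58.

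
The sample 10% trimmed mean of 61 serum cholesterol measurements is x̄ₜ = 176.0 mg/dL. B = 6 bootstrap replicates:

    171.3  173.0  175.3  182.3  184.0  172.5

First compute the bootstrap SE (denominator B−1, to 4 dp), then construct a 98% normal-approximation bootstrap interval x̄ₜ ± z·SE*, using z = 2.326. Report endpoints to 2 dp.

(163.41, 188.59)

Mean of replicates = 176.4000; sum of squared deviations = 146.5600; SE* = √(146.5600/5) = 5.4141
Margin = 2.326 × 5.4141 = 12.593
Interval: 176.0 ± 12.593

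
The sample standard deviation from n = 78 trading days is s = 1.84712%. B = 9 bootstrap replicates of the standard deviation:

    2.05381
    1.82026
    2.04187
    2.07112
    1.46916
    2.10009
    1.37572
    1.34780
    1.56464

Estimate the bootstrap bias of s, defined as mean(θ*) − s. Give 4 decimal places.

bias = −0.0866

mean(θ*) = (2.05381 + 1.82026 + 2.04187 + 2.07112 + 1.46916 + 2.10009 + 1.37572 + 1.34780 + 1.56464) / 9 = 1.76050
bias = 1.76050 − 1.84712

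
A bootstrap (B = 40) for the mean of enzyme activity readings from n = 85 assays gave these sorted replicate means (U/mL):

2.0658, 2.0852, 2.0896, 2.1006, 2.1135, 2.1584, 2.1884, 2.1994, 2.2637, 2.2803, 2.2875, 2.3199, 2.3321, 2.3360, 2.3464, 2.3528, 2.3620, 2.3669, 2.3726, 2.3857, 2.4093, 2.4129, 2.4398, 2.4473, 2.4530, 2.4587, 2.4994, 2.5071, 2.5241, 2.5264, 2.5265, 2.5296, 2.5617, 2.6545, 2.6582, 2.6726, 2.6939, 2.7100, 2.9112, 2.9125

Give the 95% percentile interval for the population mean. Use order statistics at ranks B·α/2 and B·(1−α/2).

(2.0658, 2.9112)

α = 0.05; lower rank = 40 × 0.025 = 1; upper rank = 40 × 0.975 = 39.
The 1st smallest replicate is 2.0658; the 39th is 2.9112.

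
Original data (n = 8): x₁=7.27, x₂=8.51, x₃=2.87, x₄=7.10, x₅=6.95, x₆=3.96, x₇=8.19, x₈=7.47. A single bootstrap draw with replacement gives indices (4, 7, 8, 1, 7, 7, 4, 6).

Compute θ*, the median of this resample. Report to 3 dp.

Resample values: 7.10, 8.19, 7.47, 7.27, 8.19, 8.19, 7.10, 3.96.
Sorted: 3.96, 7.10, 7.10, 7.27, 7.47, 8.19, 8.19, 8.19
Median = average of the two middle values = 7.370

θ* = 7.370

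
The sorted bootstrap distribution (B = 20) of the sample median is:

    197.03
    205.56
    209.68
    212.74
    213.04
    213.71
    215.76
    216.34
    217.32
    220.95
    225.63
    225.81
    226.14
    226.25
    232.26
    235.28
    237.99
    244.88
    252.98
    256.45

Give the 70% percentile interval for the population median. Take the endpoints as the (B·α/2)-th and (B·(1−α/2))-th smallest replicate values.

α = 0.30; lower rank = 20 × 0.150 = 3; upper rank = 20 × 0.850 = 17.
The 3rd smallest replicate is 209.68; the 17th is 237.99.

(209.68, 237.99)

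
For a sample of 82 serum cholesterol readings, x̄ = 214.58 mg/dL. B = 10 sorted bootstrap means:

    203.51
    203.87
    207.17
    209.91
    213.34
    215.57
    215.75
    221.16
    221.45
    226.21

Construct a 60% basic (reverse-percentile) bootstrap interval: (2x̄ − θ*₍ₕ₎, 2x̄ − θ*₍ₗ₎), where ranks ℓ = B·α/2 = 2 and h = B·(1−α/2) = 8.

(208.00, 225.29)

Percentile endpoints at ranks 2 and 8: θ*₍2₎ = 203.87, θ*₍8₎ = 221.16.
Basic interval reflects these around x̄:
  lower = 2 × 214.58 − 221.16 = 208.00
  upper = 2 × 214.58 − 203.87 = 225.29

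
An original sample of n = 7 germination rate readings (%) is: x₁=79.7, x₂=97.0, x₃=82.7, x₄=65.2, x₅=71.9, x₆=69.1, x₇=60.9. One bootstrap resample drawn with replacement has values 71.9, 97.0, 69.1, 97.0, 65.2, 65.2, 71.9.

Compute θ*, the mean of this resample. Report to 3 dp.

θ* = 76.757

Mean = (71.9 + 97.0 + 69.1 + 97.0 + 65.2 + 65.2 + 71.9) / 7 = 537.30 / 7 = 76.757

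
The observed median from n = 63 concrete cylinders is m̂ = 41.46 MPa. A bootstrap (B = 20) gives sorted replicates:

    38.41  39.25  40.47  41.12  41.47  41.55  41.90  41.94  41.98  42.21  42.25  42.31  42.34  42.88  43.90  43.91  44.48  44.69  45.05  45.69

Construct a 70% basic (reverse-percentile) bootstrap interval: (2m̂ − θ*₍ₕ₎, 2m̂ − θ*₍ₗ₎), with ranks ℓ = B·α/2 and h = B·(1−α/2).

(38.44, 42.45)

Percentile endpoints at ranks 3 and 17: θ*₍3₎ = 40.47, θ*₍17₎ = 44.48.
Basic interval reflects these around m̂:
  lower = 2 × 41.46 − 44.48 = 38.44
  upper = 2 × 41.46 − 40.47 = 42.45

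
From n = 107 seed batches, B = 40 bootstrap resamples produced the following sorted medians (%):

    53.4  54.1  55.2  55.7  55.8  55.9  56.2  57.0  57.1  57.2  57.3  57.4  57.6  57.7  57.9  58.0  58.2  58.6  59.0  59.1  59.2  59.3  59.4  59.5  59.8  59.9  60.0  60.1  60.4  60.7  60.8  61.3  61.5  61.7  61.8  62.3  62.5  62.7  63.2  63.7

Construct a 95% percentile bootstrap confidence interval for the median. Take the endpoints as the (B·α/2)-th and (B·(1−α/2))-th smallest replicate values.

(53.4, 63.2)

α = 0.05; lower rank = 40 × 0.025 = 1; upper rank = 40 × 0.975 = 39.
The 1st smallest replicate is 53.4; the 39th is 63.2.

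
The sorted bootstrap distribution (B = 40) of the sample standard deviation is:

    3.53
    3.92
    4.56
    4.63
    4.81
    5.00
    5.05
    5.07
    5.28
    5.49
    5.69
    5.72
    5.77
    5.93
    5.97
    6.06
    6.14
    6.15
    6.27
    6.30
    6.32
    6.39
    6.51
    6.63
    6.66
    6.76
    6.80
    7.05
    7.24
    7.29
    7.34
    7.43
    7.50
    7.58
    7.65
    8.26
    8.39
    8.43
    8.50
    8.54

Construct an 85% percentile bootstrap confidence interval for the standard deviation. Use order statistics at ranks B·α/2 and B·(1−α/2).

α = 0.15; lower rank = 40 × 0.075 = 3; upper rank = 40 × 0.925 = 37.
The 3rd smallest replicate is 4.56; the 37th is 8.39.

(4.56, 8.39)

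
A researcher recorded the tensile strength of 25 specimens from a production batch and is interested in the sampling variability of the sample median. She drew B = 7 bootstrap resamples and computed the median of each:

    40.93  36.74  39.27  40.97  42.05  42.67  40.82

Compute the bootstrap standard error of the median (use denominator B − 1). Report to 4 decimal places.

SE* = 1.9693

Bootstrap SE is the standard deviation of the 7 replicate medians.
Mean of replicates: (40.93 + 36.74 + 39.27 + 40.97 + 42.05 + 42.67 + 40.82) / 7 = 283.45000 / 7 = 40.49286
Sum of squared deviations: (+0.43714)² + (−3.75286)² + (−1.22286)² + (+0.47714)² + (+1.55714)² + (+2.17714)² + (+0.32714)² = 23.26974
Variance = 23.26974 / 6 = 3.87829
SE* = √3.87829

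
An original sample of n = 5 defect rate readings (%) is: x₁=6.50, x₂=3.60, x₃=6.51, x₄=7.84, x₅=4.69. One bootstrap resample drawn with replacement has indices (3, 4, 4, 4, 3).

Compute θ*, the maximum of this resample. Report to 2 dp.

Resample values: 6.51, 7.84, 7.84, 7.84, 6.51.
Maximum = 7.84

θ* = 7.84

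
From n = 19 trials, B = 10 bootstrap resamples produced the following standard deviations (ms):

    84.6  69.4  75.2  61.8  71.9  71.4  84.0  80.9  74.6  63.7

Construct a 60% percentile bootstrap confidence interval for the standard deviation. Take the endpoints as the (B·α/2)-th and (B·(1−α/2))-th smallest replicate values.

(63.7, 80.9)

Sorted replicates: 61.8, 63.7, 69.4, 71.4, 71.9, 74.6, 75.2, 80.9, 84.0, 84.6
α = 0.40; lower rank = 10 × 0.200 = 2; upper rank = 10 × 0.800 = 8.
The 2nd smallest replicate is 63.7; the 8th is 80.9.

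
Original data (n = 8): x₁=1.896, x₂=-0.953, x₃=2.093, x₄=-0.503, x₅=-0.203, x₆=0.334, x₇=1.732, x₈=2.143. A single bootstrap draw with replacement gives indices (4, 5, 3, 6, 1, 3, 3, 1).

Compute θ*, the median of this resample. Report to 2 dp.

Resample values: -0.503, -0.203, 2.093, 0.334, 1.896, 2.093, 2.093, 1.896.
Sorted: -0.503, -0.203, 0.334, 1.896, 1.896, 2.093, 2.093, 2.093
Median = average of the two middle values = 1.90

θ* = 1.90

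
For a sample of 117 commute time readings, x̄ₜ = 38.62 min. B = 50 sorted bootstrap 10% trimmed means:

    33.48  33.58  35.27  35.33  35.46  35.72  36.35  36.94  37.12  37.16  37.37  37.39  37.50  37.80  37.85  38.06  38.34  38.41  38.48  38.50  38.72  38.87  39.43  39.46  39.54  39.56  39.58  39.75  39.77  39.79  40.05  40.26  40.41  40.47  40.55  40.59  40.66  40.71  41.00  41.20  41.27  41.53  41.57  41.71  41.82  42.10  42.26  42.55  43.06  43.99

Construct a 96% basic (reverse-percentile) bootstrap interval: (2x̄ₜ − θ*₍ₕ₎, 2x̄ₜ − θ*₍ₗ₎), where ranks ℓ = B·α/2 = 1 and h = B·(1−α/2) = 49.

Percentile endpoints at ranks 1 and 49: θ*₍1₎ = 33.48, θ*₍49₎ = 43.06.
Basic interval reflects these around x̄ₜ:
  lower = 2 × 38.62 − 43.06 = 34.18
  upper = 2 × 38.62 − 33.48 = 43.76

(34.18, 43.76)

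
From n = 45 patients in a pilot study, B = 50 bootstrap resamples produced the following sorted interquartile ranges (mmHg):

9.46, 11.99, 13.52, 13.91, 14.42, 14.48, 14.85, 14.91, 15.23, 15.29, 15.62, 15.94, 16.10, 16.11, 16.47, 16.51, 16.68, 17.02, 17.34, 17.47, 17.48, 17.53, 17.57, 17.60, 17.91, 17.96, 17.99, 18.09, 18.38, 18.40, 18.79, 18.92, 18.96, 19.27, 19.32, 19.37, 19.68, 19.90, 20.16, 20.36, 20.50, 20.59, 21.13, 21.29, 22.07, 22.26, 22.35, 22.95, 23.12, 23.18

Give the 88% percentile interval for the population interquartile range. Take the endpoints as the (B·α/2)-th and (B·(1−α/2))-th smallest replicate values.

α = 0.12; lower rank = 50 × 0.060 = 3; upper rank = 50 × 0.940 = 47.
The 3rd smallest replicate is 13.52; the 47th is 22.35.

(13.52, 22.35)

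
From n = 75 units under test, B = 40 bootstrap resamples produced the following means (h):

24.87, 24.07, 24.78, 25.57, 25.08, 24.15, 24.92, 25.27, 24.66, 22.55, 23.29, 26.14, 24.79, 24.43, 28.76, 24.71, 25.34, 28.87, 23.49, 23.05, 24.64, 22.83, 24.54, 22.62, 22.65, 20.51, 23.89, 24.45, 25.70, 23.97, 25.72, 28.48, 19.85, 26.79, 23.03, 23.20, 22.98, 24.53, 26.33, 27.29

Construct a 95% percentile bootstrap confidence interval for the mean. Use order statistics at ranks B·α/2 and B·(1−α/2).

(19.85, 28.76)

Sorted replicates: 19.85, 20.51, 22.55, 22.62, 22.65, 22.83, 22.98, 23.03, 23.05, 23.20, 23.29, 23.49, 23.89, 23.97, 24.07, 24.15, 24.43, 24.45, 24.53, 24.54, 24.64, 24.66, 24.71, 24.78, 24.79, 24.87, 24.92, 25.08, 25.27, 25.34, 25.57, 25.70, 25.72, 26.14, 26.33, 26.79, 27.29, 28.48, 28.76, 28.87
α = 0.05; lower rank = 40 × 0.025 = 1; upper rank = 40 × 0.975 = 39.
The 1st smallest replicate is 19.85; the 39th is 28.76.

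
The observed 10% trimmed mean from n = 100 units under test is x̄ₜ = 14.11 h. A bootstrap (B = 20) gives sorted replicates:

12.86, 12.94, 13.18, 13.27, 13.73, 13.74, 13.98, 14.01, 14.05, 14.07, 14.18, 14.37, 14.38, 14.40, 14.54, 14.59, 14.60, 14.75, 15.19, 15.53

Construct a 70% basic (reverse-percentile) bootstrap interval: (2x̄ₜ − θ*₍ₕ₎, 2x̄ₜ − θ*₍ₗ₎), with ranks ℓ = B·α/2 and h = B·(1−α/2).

Percentile endpoints at ranks 3 and 17: θ*₍3₎ = 13.18, θ*₍17₎ = 14.60.
Basic interval reflects these around x̄ₜ:
  lower = 2 × 14.11 − 14.60 = 13.62
  upper = 2 × 14.11 − 13.18 = 15.04

(13.62, 15.04)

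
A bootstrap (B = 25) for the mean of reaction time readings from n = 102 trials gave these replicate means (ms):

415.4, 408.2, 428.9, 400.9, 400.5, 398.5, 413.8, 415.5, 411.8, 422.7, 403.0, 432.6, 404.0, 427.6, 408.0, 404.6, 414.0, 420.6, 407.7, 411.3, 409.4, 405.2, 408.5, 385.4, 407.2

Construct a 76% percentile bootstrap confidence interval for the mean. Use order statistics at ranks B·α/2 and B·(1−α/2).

Sorted replicates: 385.4, 398.5, 400.5, 400.9, 403.0, 404.0, 404.6, 405.2, 407.2, 407.7, 408.0, 408.2, 408.5, 409.4, 411.3, 411.8, 413.8, 414.0, 415.4, 415.5, 420.6, 422.7, 427.6, 428.9, 432.6
α = 0.24; lower rank = 25 × 0.120 = 3; upper rank = 25 × 0.880 = 22.
The 3rd smallest replicate is 400.5; the 22nd is 422.7.

(400.5, 422.7)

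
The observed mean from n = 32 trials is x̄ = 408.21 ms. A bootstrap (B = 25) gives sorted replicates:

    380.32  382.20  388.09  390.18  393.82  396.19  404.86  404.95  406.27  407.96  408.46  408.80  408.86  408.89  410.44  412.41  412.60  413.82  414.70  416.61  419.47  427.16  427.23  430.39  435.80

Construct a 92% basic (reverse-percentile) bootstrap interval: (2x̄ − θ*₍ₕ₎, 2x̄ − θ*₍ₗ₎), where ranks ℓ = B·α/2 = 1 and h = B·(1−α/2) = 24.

(386.03, 436.10)

Percentile endpoints at ranks 1 and 24: θ*₍1₎ = 380.32, θ*₍24₎ = 430.39.
Basic interval reflects these around x̄:
  lower = 2 × 408.21 − 430.39 = 386.03
  upper = 2 × 408.21 − 380.32 = 436.10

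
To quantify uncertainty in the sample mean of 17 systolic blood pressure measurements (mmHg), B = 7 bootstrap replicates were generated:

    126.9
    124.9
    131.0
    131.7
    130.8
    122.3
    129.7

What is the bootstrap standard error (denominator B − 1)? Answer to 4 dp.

SE* = 3.5704

Bootstrap SE is the standard deviation of the 7 replicate means.
Mean of replicates: (126.9 + 124.9 + 131.0 + 131.7 + 130.8 + 122.3 + 129.7) / 7 = 897.30000 / 7 = 128.18571
Sum of squared deviations: (−1.28571)² + (−3.28571)² + (+2.81429)² + (+3.51429)² + (+2.61429)² + (−5.88571)² + (+1.51429)² = 76.48857
Variance = 76.48857 / 6 = 12.74810
SE* = √12.74810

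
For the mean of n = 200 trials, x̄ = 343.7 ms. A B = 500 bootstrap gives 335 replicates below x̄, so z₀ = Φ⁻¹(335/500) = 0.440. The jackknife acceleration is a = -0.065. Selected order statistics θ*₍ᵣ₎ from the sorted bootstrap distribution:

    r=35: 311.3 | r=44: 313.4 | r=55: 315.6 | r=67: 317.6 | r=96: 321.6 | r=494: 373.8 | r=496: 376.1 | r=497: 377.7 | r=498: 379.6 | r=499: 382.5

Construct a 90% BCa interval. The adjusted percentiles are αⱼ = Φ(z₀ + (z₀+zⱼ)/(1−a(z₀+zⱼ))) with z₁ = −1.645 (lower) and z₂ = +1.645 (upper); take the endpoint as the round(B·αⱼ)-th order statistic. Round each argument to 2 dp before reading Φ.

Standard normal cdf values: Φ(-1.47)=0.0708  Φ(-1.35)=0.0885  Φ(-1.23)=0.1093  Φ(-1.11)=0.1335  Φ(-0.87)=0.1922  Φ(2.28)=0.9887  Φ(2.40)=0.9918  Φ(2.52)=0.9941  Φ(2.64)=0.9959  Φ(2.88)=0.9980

(321.6, 373.8)

Lower: z₀ + z₁ = 0.440 + (-1.645) = -1.205; 1 − a(z₀+z₁) = 1 − (-0.065)(-1.205) = 0.9217; argument = 0.440 + (-1.205)/0.9217 = -0.8674 → -0.87.
α₁ = Φ(-0.87) = 0.1922; rank = round(500 × 0.1922) = 96; θ*₍96₎ = 321.6.
Upper: z₀ + z₂ = 2.085; 1 − a(z₀+z₂) = 1.1355; argument = 2.2762 → 2.28; α₂ = 0.9887; rank = 494; θ*₍494₎ = 373.8.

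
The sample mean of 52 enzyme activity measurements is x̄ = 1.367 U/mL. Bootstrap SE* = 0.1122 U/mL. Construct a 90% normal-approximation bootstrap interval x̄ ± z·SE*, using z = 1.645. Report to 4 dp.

Margin = 1.645 × 0.1122 = 0.18457
Interval: 1.367 ± 0.18457

(1.1824, 1.5516)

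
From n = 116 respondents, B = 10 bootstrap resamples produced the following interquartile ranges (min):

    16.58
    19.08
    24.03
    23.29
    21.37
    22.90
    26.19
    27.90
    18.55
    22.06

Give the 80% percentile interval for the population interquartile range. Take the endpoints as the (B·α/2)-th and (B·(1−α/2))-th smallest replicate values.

Sorted replicates: 16.58, 18.55, 19.08, 21.37, 22.06, 22.90, 23.29, 24.03, 26.19, 27.90
α = 0.20; lower rank = 10 × 0.100 = 1; upper rank = 10 × 0.900 = 9.
The 1st smallest replicate is 16.58; the 9th is 26.19.

(16.58, 26.19)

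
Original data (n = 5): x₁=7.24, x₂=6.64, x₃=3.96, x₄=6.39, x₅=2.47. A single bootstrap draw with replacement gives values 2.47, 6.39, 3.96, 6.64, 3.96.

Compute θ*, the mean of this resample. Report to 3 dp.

θ* = 4.684

Mean = (2.47 + 6.39 + 3.96 + 6.64 + 3.96) / 5 = 23.420 / 5 = 4.684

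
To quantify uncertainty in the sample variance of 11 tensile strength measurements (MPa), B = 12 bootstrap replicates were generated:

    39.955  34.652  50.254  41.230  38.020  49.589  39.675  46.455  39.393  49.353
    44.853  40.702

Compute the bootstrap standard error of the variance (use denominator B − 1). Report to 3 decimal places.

Bootstrap SE is the standard deviation of the 12 replicate variances.
Mean of replicates: (39.955 + 34.652 + 50.254 + 41.230 + 38.020 + 49.589 + 39.675 + 46.455 + 39.393 + 49.353 + 44.853 + 40.702) / 12 = 514.1310 / 12 = 42.8442
Sum of squared deviations: (−2.8892)² + (−8.1922)² + (+7.4098)² + (−1.6142)² + (−4.8242)² + (+6.7448)² + (−3.1692)² + (+3.6108)² + (−3.4512)² + (+6.5088)² + (+2.0088)² + (−2.1422)² = 287.7169
Variance = 287.7169 / 11 = 26.1561
SE* = √26.1561

SE* = 5.114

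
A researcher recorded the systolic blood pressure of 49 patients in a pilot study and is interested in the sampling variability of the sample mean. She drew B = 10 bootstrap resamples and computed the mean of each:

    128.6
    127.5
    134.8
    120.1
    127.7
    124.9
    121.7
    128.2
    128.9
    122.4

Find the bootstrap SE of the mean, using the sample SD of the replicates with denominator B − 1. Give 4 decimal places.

Bootstrap SE is the standard deviation of the 10 replicate means.
Mean of replicates: (128.6 + 127.5 + 134.8 + 120.1 + 127.7 + 124.9 + 121.7 + 128.2 + 128.9 + 122.4) / 10 = 1264.80000 / 10 = 126.48000
Sum of squared deviations: (+2.12000)² + (+1.02000)² + (+8.32000)² + (−6.38000)² + (+1.22000)² + (−1.58000)² + (−4.78000)² + (+1.72000)² + (+2.42000)² + (−4.08000)² = 167.75600
Variance = 167.75600 / 9 = 18.63956
SE* = √18.63956

SE* = 4.3174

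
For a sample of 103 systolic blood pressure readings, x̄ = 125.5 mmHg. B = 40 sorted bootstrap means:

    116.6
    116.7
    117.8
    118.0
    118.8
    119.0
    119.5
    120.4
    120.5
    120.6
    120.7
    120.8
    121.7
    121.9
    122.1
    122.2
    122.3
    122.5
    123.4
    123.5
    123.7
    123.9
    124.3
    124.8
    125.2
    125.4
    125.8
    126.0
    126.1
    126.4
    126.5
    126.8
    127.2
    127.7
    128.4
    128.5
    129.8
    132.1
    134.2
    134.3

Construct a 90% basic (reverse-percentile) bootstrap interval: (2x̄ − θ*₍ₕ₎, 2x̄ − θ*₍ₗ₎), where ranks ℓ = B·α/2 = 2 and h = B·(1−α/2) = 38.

(118.9, 134.3)

Percentile endpoints at ranks 2 and 38: θ*₍2₎ = 116.7, θ*₍38₎ = 132.1.
Basic interval reflects these around x̄:
  lower = 2 × 125.5 − 132.1 = 118.9
  upper = 2 × 125.5 − 116.7 = 134.3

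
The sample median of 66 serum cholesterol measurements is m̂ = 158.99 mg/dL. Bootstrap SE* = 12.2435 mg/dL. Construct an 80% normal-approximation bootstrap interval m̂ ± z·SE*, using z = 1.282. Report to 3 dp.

(143.294, 174.686)

Margin = 1.282 × 12.2435 = 15.6962
Interval: 158.99 ± 15.6962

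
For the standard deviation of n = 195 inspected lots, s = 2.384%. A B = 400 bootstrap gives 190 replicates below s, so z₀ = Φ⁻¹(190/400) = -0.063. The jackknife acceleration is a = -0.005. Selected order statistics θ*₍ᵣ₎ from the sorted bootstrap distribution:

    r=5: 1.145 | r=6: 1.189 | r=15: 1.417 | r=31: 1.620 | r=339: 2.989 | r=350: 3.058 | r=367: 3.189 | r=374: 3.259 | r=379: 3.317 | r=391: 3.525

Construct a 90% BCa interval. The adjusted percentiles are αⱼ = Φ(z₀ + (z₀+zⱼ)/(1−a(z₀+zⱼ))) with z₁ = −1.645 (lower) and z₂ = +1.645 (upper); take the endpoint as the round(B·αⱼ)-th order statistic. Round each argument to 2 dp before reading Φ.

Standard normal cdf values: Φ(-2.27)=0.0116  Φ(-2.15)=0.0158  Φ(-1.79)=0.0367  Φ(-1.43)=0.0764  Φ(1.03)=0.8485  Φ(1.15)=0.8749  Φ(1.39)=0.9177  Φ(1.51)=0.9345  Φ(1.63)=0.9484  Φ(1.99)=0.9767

Lower: z₀ + z₁ = -0.063 + (-1.645) = -1.708; 1 − a(z₀+z₁) = 1 − (-0.005)(-1.708) = 0.9915; argument = -0.063 + (-1.708)/0.9915 = -1.7857 → -1.79.
α₁ = Φ(-1.79) = 0.0367; rank = round(400 × 0.0367) = 15; θ*₍15₎ = 1.417.
Upper: z₀ + z₂ = 1.582; 1 − a(z₀+z₂) = 1.0079; argument = 1.5066 → 1.51; α₂ = 0.9345; rank = 374; θ*₍374₎ = 3.259.

(1.417, 3.259)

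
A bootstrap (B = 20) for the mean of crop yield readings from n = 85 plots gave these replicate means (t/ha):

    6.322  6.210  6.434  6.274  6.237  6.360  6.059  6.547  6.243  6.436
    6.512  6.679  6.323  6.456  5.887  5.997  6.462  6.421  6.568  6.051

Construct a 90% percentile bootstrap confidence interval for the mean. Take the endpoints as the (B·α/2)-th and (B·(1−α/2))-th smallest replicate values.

Sorted replicates: 5.887, 5.997, 6.051, 6.059, 6.210, 6.237, 6.243, 6.274, 6.322, 6.323, 6.360, 6.421, 6.434, 6.436, 6.456, 6.462, 6.512, 6.547, 6.568, 6.679
α = 0.10; lower rank = 20 × 0.050 = 1; upper rank = 20 × 0.950 = 19.
The 1st smallest replicate is 5.887; the 19th is 6.568.

(5.887, 6.568)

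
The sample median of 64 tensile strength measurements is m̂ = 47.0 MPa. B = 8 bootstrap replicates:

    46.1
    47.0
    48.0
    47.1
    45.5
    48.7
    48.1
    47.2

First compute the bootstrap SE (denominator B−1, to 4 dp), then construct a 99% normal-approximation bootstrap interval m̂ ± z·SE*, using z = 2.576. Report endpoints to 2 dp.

(44.27, 49.73)

Mean of replicates = 47.2125; sum of squared deviations = 7.8488; SE* = √(7.8488/7) = 1.0589
Margin = 2.576 × 1.0589 = 2.728
Interval: 47.0 ± 2.728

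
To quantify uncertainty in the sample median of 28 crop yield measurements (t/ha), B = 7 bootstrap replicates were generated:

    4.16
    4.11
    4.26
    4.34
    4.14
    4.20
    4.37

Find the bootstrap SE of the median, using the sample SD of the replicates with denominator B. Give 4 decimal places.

Bootstrap SE is the standard deviation of the 7 replicate medians.
Mean of replicates: (4.16 + 4.11 + 4.26 + 4.34 + 4.14 + 4.20 + 4.37) / 7 = 29.58000 / 7 = 4.22571
Sum of squared deviations: (−0.06571)² + (−0.11571)² + (+0.03429)² + (+0.11429)² + (−0.08571)² + (−0.02571)² + (+0.14429)² = 0.06077
Variance = 0.06077 / 7 = 0.00868
SE* = √0.00868

SE* = 0.0932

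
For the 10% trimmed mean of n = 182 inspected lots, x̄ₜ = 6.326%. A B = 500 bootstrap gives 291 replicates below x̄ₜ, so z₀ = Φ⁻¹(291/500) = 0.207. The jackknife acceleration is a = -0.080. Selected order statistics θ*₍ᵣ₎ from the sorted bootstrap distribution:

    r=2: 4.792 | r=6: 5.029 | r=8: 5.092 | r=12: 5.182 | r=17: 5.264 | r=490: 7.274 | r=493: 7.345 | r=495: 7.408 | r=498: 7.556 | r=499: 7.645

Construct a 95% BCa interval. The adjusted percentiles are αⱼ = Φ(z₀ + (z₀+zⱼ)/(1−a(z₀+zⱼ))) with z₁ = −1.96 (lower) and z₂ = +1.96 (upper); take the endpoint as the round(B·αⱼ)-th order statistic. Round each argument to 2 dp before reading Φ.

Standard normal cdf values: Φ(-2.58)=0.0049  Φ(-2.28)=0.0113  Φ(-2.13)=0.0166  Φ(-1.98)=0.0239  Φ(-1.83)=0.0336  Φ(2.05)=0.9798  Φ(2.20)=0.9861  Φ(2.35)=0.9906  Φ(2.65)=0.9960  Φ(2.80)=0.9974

(5.264, 7.274)

Lower: z₀ + z₁ = 0.207 + (-1.960) = -1.753; 1 − a(z₀+z₁) = 1 − (-0.080)(-1.753) = 0.8598; argument = 0.207 + (-1.753)/0.8598 = -1.8319 → -1.83.
α₁ = Φ(-1.83) = 0.0336; rank = round(500 × 0.0336) = 17; θ*₍17₎ = 5.264.
Upper: z₀ + z₂ = 2.167; 1 − a(z₀+z₂) = 1.1734; argument = 2.0538 → 2.05; α₂ = 0.9798; rank = 490; θ*₍490₎ = 7.274.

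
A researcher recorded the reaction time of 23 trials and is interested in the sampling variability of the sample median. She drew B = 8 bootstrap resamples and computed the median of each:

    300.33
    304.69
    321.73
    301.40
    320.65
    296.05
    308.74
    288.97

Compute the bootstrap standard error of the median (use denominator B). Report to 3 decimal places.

SE* = 10.665

Bootstrap SE is the standard deviation of the 8 replicate medians.
Mean of replicates: (300.33 + 304.69 + 321.73 + 301.40 + 320.65 + 296.05 + 308.74 + 288.97) / 8 = 2442.5600 / 8 = 305.3200
Sum of squared deviations: (−4.9900)² + (−0.6300)² + (+16.4100)² + (−3.9200)² + (+15.3300)² + (−9.2700)² + (+3.4200)² + (−16.3500)² = 909.9122
Variance = 909.9122 / 8 = 113.7390
SE* = √113.7390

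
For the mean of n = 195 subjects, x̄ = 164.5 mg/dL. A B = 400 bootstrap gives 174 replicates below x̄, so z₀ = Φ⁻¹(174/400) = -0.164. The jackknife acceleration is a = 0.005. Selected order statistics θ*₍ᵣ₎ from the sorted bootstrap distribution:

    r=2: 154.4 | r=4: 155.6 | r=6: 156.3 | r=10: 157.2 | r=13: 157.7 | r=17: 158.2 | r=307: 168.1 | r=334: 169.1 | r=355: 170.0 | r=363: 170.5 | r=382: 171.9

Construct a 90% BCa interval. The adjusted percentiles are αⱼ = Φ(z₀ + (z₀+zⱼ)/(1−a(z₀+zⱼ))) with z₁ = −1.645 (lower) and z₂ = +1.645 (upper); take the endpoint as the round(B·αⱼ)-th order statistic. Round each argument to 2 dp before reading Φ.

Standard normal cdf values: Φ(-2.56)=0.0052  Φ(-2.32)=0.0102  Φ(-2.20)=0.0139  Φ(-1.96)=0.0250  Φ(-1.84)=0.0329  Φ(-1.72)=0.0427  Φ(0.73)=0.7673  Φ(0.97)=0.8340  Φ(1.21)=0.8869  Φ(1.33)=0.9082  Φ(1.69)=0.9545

(157.2, 170.5)

Lower: z₀ + z₁ = -0.164 + (-1.645) = -1.809; 1 − a(z₀+z₁) = 1 − (0.005)(-1.809) = 1.0090; argument = -0.164 + (-1.809)/1.0090 = -1.9568 → -1.96.
α₁ = Φ(-1.96) = 0.0250; rank = round(400 × 0.0250) = 10; θ*₍10₎ = 157.2.
Upper: z₀ + z₂ = 1.481; 1 − a(z₀+z₂) = 0.9926; argument = 1.3280 → 1.33; α₂ = 0.9082; rank = 363; θ*₍363₎ = 170.5.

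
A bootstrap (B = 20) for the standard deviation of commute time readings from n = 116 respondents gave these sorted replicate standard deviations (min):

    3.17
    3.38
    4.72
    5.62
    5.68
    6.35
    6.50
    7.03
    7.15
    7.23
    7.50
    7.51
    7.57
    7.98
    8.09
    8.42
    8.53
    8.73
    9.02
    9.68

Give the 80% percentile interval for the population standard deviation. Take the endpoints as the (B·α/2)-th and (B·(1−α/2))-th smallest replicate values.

α = 0.20; lower rank = 20 × 0.100 = 2; upper rank = 20 × 0.900 = 18.
The 2nd smallest replicate is 3.38; the 18th is 8.73.

(3.38, 8.73)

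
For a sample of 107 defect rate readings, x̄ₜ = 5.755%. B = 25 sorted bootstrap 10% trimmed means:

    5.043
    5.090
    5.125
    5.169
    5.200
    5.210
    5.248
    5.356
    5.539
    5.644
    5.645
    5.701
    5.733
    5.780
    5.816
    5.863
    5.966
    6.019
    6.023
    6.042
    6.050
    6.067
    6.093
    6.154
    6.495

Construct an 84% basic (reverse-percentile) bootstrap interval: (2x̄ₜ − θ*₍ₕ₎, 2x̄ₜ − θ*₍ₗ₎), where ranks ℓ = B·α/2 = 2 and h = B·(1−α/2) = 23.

(5.417, 6.420)

Percentile endpoints at ranks 2 and 23: θ*₍2₎ = 5.090, θ*₍23₎ = 6.093.
Basic interval reflects these around x̄ₜ:
  lower = 2 × 5.755 − 6.093 = 5.417
  upper = 2 × 5.755 − 5.090 = 6.420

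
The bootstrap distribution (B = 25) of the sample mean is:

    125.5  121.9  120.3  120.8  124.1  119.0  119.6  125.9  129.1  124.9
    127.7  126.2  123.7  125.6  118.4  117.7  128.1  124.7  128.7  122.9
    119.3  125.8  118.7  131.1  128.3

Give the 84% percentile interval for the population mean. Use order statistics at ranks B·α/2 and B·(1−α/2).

Sorted replicates: 117.7, 118.4, 118.7, 119.0, 119.3, 119.6, 120.3, 120.8, 121.9, 122.9, 123.7, 124.1, 124.7, 124.9, 125.5, 125.6, 125.8, 125.9, 126.2, 127.7, 128.1, 128.3, 128.7, 129.1, 131.1
α = 0.16; lower rank = 25 × 0.080 = 2; upper rank = 25 × 0.920 = 23.
The 2nd smallest replicate is 118.4; the 23rd is 128.7.

(118.4, 128.7)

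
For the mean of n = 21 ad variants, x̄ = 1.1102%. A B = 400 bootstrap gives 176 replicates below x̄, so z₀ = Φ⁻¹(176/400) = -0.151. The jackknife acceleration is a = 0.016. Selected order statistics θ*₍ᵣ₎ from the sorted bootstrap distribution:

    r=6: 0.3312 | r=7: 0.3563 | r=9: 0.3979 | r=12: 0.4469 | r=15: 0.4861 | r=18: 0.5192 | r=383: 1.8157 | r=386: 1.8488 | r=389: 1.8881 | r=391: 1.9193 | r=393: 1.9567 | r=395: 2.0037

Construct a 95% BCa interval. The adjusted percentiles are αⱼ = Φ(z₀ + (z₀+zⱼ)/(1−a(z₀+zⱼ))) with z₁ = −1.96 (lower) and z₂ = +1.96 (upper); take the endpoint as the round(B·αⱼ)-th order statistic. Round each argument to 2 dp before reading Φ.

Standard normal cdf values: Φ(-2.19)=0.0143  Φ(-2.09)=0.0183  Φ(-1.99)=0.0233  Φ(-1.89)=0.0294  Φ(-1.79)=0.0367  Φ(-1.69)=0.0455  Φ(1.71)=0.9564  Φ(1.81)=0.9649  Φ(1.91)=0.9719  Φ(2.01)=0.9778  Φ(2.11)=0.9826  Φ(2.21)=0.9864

Lower: z₀ + z₁ = -0.151 + (-1.960) = -2.111; 1 − a(z₀+z₁) = 1 − (0.016)(-2.111) = 1.0338; argument = -0.151 + (-2.111)/1.0338 = -2.1930 → -2.19.
α₁ = Φ(-2.19) = 0.0143; rank = round(400 × 0.0143) = 6; θ*₍6₎ = 0.3312.
Upper: z₀ + z₂ = 1.809; 1 − a(z₀+z₂) = 0.9711; argument = 1.7119 → 1.71; α₂ = 0.9564; rank = 383; θ*₍383₎ = 1.8157.

(0.3312, 1.8157)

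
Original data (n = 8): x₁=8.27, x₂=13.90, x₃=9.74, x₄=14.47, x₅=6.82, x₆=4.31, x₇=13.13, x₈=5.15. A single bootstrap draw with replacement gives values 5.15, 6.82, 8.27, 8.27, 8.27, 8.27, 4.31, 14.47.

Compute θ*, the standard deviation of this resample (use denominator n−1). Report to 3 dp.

Mean = 7.9787; sum of squared deviations = 65.2799
s² = 65.2799 / 7 = 9.3257
s = √9.3257 = 3.054

θ* = 3.054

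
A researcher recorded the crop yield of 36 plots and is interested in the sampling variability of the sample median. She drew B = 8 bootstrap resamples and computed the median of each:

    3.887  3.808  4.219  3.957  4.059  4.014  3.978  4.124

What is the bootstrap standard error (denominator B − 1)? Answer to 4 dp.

Bootstrap SE is the standard deviation of the 8 replicate medians.
Mean of replicates: (3.887 + 3.808 + 4.219 + 3.957 + 4.059 + 4.014 + 3.978 + 4.124) / 8 = 32.04600 / 8 = 4.00575
Sum of squared deviations: (−0.11875)² + (−0.19775)² + (+0.21325)² + (−0.04875)² + (+0.05325)² + (+0.00825)² + (−0.02775)² + (+0.11825)² = 0.11872
Variance = 0.11872 / 7 = 0.01696
SE* = √0.01696

SE* = 0.1302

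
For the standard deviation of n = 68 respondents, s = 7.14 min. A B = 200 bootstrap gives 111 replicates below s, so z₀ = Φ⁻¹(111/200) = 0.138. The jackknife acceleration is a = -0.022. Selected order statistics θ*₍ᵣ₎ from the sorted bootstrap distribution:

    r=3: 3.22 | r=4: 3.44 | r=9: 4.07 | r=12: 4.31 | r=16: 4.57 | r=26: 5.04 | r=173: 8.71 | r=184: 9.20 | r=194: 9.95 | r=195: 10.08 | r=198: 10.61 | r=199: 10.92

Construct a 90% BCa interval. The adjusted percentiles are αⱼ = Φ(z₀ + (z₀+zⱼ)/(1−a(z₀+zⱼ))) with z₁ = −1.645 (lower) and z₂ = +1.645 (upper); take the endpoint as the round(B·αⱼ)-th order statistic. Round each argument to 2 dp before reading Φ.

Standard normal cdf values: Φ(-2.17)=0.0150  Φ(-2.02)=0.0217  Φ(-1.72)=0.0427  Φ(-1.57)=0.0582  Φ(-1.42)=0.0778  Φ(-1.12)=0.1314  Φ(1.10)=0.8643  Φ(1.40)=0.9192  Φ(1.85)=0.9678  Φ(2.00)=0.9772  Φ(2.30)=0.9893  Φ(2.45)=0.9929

Lower: z₀ + z₁ = 0.138 + (-1.645) = -1.507; 1 − a(z₀+z₁) = 1 − (-0.022)(-1.507) = 0.9668; argument = 0.138 + (-1.507)/0.9668 = -1.4207 → -1.42.
α₁ = Φ(-1.42) = 0.0778; rank = round(200 × 0.0778) = 16; θ*₍16₎ = 4.57.
Upper: z₀ + z₂ = 1.783; 1 − a(z₀+z₂) = 1.0392; argument = 1.8537 → 1.85; α₂ = 0.9678; rank = 194; θ*₍194₎ = 9.95.

(4.57, 9.95)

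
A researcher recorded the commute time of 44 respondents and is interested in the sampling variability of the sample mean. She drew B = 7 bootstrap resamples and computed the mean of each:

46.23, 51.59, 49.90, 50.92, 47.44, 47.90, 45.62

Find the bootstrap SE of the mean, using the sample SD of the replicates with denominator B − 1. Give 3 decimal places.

Bootstrap SE is the standard deviation of the 7 replicate means.
Mean of replicates: (46.23 + 51.59 + 49.90 + 50.92 + 47.44 + 47.90 + 45.62) / 7 = 339.6000 / 7 = 48.5143
Sum of squared deviations: (−2.2843)² + (+3.0757)² + (+1.3857)² + (+2.4057)² + (−1.0743)² + (−0.6143)² + (−2.8943)² = 32.2940
Variance = 32.2940 / 6 = 5.3823
SE* = √5.3823

SE* = 2.320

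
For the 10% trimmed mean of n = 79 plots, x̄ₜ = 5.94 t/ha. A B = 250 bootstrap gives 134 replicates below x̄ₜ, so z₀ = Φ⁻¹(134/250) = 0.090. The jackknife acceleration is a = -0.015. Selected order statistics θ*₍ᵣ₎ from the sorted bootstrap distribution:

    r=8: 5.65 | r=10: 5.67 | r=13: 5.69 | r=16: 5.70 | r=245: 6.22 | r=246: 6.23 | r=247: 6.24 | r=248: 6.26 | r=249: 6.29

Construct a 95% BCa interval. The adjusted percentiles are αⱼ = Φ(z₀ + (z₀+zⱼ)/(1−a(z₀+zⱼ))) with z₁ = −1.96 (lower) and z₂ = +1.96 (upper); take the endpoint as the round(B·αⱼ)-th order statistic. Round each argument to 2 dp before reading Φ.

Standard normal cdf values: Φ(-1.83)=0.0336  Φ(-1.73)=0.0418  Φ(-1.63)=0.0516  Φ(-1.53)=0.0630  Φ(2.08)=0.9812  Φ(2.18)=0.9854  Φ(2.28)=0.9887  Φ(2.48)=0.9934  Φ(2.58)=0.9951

Lower: z₀ + z₁ = 0.090 + (-1.960) = -1.870; 1 − a(z₀+z₁) = 1 − (-0.015)(-1.870) = 0.9719; argument = 0.090 + (-1.870)/0.9719 = -1.8340 → -1.83.
α₁ = Φ(-1.83) = 0.0336; rank = round(250 × 0.0336) = 8; θ*₍8₎ = 5.65.
Upper: z₀ + z₂ = 2.050; 1 − a(z₀+z₂) = 1.0308; argument = 2.0788 → 2.08; α₂ = 0.9812; rank = 245; θ*₍245₎ = 6.22.

(5.65, 6.22)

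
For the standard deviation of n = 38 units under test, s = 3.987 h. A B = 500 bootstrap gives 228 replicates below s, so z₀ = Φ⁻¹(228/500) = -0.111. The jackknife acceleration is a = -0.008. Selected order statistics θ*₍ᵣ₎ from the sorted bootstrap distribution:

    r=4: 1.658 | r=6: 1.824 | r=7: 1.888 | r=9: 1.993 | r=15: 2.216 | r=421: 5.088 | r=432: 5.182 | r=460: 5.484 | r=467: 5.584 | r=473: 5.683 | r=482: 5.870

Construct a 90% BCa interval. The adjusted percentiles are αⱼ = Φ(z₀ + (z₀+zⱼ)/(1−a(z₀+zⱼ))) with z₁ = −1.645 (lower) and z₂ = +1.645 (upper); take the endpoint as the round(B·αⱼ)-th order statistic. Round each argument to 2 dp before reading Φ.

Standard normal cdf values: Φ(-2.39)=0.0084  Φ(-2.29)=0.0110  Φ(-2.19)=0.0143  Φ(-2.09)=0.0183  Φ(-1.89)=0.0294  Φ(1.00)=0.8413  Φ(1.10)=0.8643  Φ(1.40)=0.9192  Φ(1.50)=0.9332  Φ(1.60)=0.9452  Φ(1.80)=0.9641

(2.216, 5.484)

Lower: z₀ + z₁ = -0.111 + (-1.645) = -1.756; 1 − a(z₀+z₁) = 1 − (-0.008)(-1.756) = 0.9860; argument = -0.111 + (-1.756)/0.9860 = -1.8920 → -1.89.
α₁ = Φ(-1.89) = 0.0294; rank = round(500 × 0.0294) = 15; θ*₍15₎ = 2.216.
Upper: z₀ + z₂ = 1.534; 1 − a(z₀+z₂) = 1.0123; argument = 1.4044 → 1.40; α₂ = 0.9192; rank = 460; θ*₍460₎ = 5.484.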